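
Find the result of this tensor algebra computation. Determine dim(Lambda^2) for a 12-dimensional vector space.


The dimension of the space of p-forms on an n-dimensional space is C(n, p).
n = 12, p = 2
C(12, 2) = 12! / (2! * 10!) = 66

66


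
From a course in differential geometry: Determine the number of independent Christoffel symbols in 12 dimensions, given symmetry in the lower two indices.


Christoffel symbols Gamma^k_{ij} are symmetric in i,j, so there are d * d(d+1)/2 independent symbols.
d = 12
d(d+1)/2 = 12 * 13 / 2 = 78
Total = 12 * 78 = 936

936


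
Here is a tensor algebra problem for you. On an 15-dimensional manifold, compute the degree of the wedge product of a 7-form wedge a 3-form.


The degree of a wedge product is the sum of the degrees of the individual forms.
Degrees: 7, 3
Total degree = 7 + 3 = 10

10


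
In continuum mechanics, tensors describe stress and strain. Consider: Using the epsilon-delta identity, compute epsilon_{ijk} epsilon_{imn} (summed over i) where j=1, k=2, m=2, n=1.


Using the identity: epsilon_{ijk} epsilon_{imn} = delta_{jm} delta_{kn} - delta_{jn} delta_{km}.
delta_{12} = 0
delta_{21} = 0
delta_{11} = 1
delta_{22} = 1
Result = 0 * 0 - 1 * 1 = 0 - 1 = -1

-1


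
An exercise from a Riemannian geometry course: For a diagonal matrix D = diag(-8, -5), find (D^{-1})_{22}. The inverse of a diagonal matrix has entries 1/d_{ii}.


For a diagonal matrix, the inverse has entries (D^{-1})_{ii} = 1/d_{ii}.
The diagonal entries are: d_{11} = -8, d_{22} = -5
We need (D^{-1})_{22} = 1/d_{22} = 1/-5 = -1/5

-1/5


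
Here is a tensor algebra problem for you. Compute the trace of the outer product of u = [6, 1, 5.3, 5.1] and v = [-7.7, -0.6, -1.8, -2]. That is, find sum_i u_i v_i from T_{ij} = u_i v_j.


The outer product gives T_{ij} = u_i v_j.
The trace (contraction) is Tr(T) = sum_i T_{ii} = sum_i u_i v_i.
Diagonal entries:
T_{11} = u_1 * v_1 = 6 * -7.7 = -46.2
T_{22} = u_2 * v_2 = 1 * -0.6 = -0.6
T_{33} = u_3 * v_3 = 5.3 * -1.8 = -9.54
T_{44} = u_4 * v_4 = 5.1 * -2 = -10.2
Tr(T) = -46.2 + -0.6 + -9.54 + -10.2 = -66.54

-66.54


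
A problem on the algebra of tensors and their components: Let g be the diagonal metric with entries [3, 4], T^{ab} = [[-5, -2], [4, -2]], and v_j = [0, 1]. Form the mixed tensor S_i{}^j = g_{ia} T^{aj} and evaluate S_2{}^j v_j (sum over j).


Step 1: lower the first index. For a diagonal metric, g_{ia} T^{aj} = g_{ii} T^{ij} (no sum on i).
g_{22} = 4
S_2{}^1 = 4 * T^{21} = 4 * 4 = 16
S_2{}^2 = 4 * T^{22} = 4 * -2 = -8
Step 2: contract S_2{}^j with v_j.
S_2{}^1 * v_1 = 16 * 0 = 0
S_2{}^2 * v_2 = -8 * 1 = -8
Result = 0 + -8 = -8

-8


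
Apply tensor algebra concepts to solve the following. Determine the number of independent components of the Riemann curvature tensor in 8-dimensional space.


The Riemann tensor in d dimensions has d^2(d^2 - 1)/12 independent components.
d = 8, so d^2 = 64
d^2 - 1 = 63
d^2(d^2 - 1) = 64 * 63 = 4032
Divide by 12: 4032 / 12 = 336

336


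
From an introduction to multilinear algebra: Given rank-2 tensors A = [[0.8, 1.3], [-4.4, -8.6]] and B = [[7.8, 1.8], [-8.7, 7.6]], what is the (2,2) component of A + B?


Tensor addition is component-wise: (A + B)_{ij} = A_{ij} + B_{ij}.
A_{22} = -8.6
B_{22} = 7.6
(A + B)_{22} = -8.6 + 7.6 = -1

-1


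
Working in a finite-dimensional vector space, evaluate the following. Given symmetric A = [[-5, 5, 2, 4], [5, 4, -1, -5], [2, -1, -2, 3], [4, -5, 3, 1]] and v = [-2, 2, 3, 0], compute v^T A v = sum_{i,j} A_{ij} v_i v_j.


First compute Av:
(Av)_1 = -5*-2 + 5*2 + 2*3 + 4*0 = 26
(Av)_2 = 5*-2 + 4*2 + -1*3 + -5*0 = -5
(Av)_3 = 2*-2 + -1*2 + -2*3 + 3*0 = -12
(Av)_4 = 4*-2 + -5*2 + 3*3 + 1*0 = -9
Av = [26, -5, -12, -9]
Then v^T (Av) = -2*26 + 2*-5 + 3*-12 + 0*-9
= -52 + -10 + -36 + 0 = -98

-98


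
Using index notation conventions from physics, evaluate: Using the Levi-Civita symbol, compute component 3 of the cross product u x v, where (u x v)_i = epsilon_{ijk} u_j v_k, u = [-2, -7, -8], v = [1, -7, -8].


(u x v)_3 = sum_{j,k} epsilon_{3jk} u_j v_k. Only permutations of (1,2,3) contribute; the two non-zero terms are:
eps_{312} u_1 v_2 = 1 * -2 * -7 = 14
eps_{321} u_2 v_1 = -1 * -7 * 1 = 7
(u x v)_3 = 21

21


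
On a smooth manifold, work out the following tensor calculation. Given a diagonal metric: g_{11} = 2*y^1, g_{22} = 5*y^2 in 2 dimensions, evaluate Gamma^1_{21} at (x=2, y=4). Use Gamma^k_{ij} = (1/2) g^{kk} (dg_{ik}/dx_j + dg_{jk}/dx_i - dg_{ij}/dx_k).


For a diagonal metric, Gamma^k_{ij} = (1/2) g^{kk} (dg_{ik}/dx_j + dg_{jk}/dx_i - dg_{ij}/dx_k).
The metric is diagonal, so g_{ab} = 0 for a != b.
At the given point: g_{11} = 8, g_{22} = 80
g^{11} = 1/8
dg_{21}/dx_1 = 0 (off-diagonal)
dg_{11}/dx_2 = dg_{11}/dx_2 = 2
dg_{21}/dx_1 = 0 (off-diagonal)
Numerator = 0 + 2 - 0 = 2
Gamma^1_{21} = 2 / (2 * 8) = 1/8

1/8


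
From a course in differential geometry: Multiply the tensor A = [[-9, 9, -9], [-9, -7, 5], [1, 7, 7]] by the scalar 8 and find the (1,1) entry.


Scalar multiplication: (cA)_{ij} = c * A_{ij}.
c = 8
A_{11} = -9
(cA)_{11} = 8 * -9 = -72

-72


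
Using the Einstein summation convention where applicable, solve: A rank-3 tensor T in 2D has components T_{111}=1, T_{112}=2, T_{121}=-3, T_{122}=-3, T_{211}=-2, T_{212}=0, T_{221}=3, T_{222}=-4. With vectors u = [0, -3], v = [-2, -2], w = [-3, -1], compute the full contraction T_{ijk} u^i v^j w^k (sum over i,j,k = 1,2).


S = sum over i,j,k of T_{ijk} u_i v_j w_k. Expanding all 8 terms:
T_{111}*u_1*v_1*w_1 = 1*0*-2*-3 = 0  (running total: 0)
T_{112}*u_1*v_1*w_2 = 2*0*-2*-1 = 0  (running total: 0)
T_{121}*u_1*v_2*w_1 = -3*0*-2*-3 = 0  (running total: 0)
T_{122}*u_1*v_2*w_2 = -3*0*-2*-1 = 0  (running total: 0)
T_{211}*u_2*v_1*w_1 = -2*-3*-2*-3 = 36  (running total: 36)
T_{212}*u_2*v_1*w_2 = 0*-3*-2*-1 = 0  (running total: 36)
T_{221}*u_2*v_2*w_1 = 3*-3*-2*-3 = -54  (running total: -18)
T_{222}*u_2*v_2*w_2 = -4*-3*-2*-1 = 24  (running total: 6)
S = 6

6


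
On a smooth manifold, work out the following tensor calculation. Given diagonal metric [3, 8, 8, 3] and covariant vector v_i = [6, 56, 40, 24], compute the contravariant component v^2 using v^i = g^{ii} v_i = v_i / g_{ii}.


To raise an index with a diagonal metric: v^i = v_i / g_{ii}.
For index 2: v_2 = 56, g_{22} = 8
v^2 = 56 / 8 = 7

7


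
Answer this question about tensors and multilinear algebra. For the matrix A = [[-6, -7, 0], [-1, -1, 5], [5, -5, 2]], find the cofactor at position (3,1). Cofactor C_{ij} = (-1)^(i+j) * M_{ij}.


To find cofactor C_{31}, delete row 3 and column 1.
The resulting 2x2 submatrix is: [[-7, 0], [-1, 5]]
Minor M_{31} = -7*5 - 0*-1
  = -35 - 0 = -35
Sign = (-1)^(3+1) = (-1)^4 = 1
Cofactor C_{31} = 1 * -35 = -35

-35


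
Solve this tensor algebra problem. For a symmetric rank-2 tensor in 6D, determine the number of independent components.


A symmetric rank-2 tensor in d dimensions has d(d+1)/2 independent components.
d = 6
d(d+1)/2 = 6 * 7 / 2 = 42 / 2 = 21

21


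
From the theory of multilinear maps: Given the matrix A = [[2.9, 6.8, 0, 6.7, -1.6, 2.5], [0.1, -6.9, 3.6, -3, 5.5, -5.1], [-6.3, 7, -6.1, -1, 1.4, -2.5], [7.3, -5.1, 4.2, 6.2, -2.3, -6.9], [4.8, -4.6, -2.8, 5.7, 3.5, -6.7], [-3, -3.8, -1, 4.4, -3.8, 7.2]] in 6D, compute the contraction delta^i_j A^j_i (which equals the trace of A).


The contraction (trace) of a rank-2 tensor is the sum of its diagonal elements.
Diagonal entries: A[1,1] = 2.9, A[2,2] = -6.9, A[3,3] = -6.1, A[4,4] = 6.2, A[5,5] = 3.5, A[6,6] = 7.2
Tr(A) = 2.9 + -6.9 + -6.1 + 6.2 + 3.5 + 7.2 = 6.8

6.8


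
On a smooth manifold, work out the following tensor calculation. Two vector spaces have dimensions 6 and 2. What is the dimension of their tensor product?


The dimension of a tensor product is the product of dimensions.
dim(V) = 6, dim(W) = 2
dim(V (x) W) = 6 * 2 = 12

12


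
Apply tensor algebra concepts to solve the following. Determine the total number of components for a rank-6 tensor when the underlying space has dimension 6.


The number of components of a rank-r tensor in d dimensions is d^r.
Here d = 6 and r = 6.
6^6 = 46656

46656


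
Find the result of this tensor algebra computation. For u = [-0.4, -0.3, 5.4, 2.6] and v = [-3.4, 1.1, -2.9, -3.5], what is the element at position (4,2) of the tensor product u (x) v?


The outer product entry T_{ij} = u_i * v_j.
We need i=4, j=2.
u_4 = 2.6, v_2 = 1.1
T_{4,2} = 2.6 * 1.1 = 2.86

2.86


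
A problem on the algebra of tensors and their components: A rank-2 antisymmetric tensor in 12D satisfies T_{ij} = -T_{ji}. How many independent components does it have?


An antisymmetric rank-2 tensor satisfies A_{ij} = -A_{ji}, so diagonal entries are zero.
The independent components are the upper-triangular entries: C(n, 2) = n(n-1)/2.
n = 12
C(12, 2) = 12 * 11 / 2 = 132 / 2 = 66

66


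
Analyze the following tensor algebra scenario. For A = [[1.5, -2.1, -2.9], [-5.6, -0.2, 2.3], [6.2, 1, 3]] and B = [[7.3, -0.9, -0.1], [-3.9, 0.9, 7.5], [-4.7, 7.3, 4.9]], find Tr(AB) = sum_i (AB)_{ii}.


Tr(AB) = sum_i (AB)_{ii} where (AB)_{ii} = sum_k A_{ik} B_{ki}.
(AB)_{11} = 1.5*7.3 + -2.1*-3.9 + -2.9*-4.7 = 32.77
(AB)_{22} = -5.6*-0.9 + -0.2*0.9 + 2.3*7.3 = 21.65
(AB)_{33} = 6.2*-0.1 + 1*7.5 + 3*4.9 = 21.58
Tr(AB) = 32.77 + 21.65 + 21.58 = 76

76


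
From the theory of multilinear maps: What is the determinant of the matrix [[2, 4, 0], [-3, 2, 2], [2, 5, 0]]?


Expanding along the first row, det(A) = a11*M_11 - a12*M_12 + a13*M_13, where M_1j is the (1,j) minor.
Minor M_11 = 2*0 - 2*5 = -10
Minor M_12 = -3*0 - 2*2 = -4
Minor M_13 = -3*5 - 2*2 = -19
det = 2*(-10) - 4*(-4) + 0*(-19)
    = -20 - -16 + 0
    = -4

-4


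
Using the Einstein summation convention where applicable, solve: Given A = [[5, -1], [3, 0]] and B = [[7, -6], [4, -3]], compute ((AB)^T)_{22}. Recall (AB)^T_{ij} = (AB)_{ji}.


(AB)^T_{ij} = (AB)_{ji} = sum_k A_{jk} B_{ki}.
For i=2, j=2 we need (AB)_{22}:
A_{21} * B_{12} = 3 * -6 = -18
A_{22} * B_{22} = 0 * -3 = 0
Sum = -18 + 0 = -18

-18


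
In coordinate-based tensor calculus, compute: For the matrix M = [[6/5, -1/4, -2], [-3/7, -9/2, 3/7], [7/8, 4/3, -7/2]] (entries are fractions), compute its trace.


The trace is the sum of diagonal entries.
Diagonal: M[1,1] = 6/5, M[2,2] = -9/2, M[3,3] = -7/2
Tr(M) = 6/5 + -9/2 + -7/2
Computing step by step:
After adding M[1,1]: 6/5
After adding M[2,2]: -33/10
After adding M[3,3]: -34/5
Tr(M) = -34/5

-34/5


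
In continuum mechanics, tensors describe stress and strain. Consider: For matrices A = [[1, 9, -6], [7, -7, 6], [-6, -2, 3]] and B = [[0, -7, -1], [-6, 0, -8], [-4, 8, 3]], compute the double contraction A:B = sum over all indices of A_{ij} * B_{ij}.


A:B = sum over all i,j of A_{ij} * B_{ij}.
Row 1: 1*0=0, 9*-7=-63, -6*-1=6 => row sum = -57
Row 2: 7*-6=-42, -7*0=0, 6*-8=-48 => row sum = -90
Row 3: -6*-4=24, -2*8=-16, 3*3=9 => row sum = 17
Total = -57 + -90 + 17 = -130

-130


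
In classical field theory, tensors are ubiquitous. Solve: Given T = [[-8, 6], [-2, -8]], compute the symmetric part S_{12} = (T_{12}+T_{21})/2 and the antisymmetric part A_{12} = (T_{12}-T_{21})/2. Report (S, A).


T_{12} = 6
T_{21} = -2
S_{12} = (6 + -2)/2 = 4/2 = 2
A_{12} = (6 - -2)/2 = 8/2 = 4
Check: S + A = 2 + 4 = 6 = T_{12}.

(2, 4)


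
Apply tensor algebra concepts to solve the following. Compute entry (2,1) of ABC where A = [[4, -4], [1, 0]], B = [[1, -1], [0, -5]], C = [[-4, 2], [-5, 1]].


(ABC)_{21} = sum_m (AB)_{2m} C_{m1}. First compute row 2 of AB.
(AB)_{21} = 1*1 + 0*0 = 1
(AB)_{22} = 1*-1 + 0*-5 = -1
Now contract with column 1 of C:
(AB)_{21} * C_{11} = 1 * -4 = -4
(AB)_{22} * C_{21} = -1 * -5 = 5
(ABC)_{21} = -4 + 5 = 1

1


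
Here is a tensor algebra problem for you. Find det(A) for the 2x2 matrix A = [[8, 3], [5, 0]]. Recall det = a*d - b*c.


For a 2x2 matrix [[a, b], [c, d]], det = a*d - b*c.
a = 8, b = 3, c = 5, d = 0
a*d = 8 * 0 = 0
b*c = 3 * 5 = 15
det = 0 - 15 = -15

-15


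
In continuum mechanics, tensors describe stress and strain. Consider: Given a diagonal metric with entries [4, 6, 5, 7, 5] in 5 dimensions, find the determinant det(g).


For a diagonal metric, the determinant is the product of diagonal entries.
Diagonal entries: 4, 6, 5, 7, 5
det(g) = 4 * 6 * 5 * 7 * 5 = 4200

4200


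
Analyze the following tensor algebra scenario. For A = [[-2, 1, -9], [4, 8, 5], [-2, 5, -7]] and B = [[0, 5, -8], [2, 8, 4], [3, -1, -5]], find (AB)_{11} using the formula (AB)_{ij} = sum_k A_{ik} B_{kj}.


(AB)_{ij} = sum_k A_{ik} B_{kj}.
For i=1, j=1:
A_{11} * B_{11} = -2 * 0 = 0
A_{12} * B_{21} = 1 * 2 = 2
A_{13} * B_{31} = -9 * 3 = -27
Sum = 0 + 2 + -27 = -25

-25


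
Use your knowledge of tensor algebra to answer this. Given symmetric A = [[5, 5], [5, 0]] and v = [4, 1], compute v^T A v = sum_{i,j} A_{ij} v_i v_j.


First compute Av:
(Av)_1 = 5*4 + 5*1 = 25
(Av)_2 = 5*4 + 0*1 = 20
Av = [25, 20]
Then v^T (Av) = 4*25 + 1*20
= 100 + 20 = 120

120


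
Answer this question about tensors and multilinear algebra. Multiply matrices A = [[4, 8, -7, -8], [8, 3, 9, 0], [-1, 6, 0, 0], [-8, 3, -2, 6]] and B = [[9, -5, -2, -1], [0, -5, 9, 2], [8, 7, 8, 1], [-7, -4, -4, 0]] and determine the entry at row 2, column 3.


(AB)_{ij} = sum_k A_{ik} B_{kj}.
For i=2, j=3:
A_{21} * B_{13} = 8 * -2 = -16
A_{22} * B_{23} = 3 * 9 = 27
A_{23} * B_{33} = 9 * 8 = 72
A_{24} * B_{43} = 0 * -4 = 0
Sum = -16 + 27 + 72 + 0 = 83

83


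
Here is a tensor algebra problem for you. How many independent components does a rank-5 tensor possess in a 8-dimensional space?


The number of components of a rank-r tensor in d dimensions is d^r.
Here d = 8 and r = 5.
8^5 = 32768

32768


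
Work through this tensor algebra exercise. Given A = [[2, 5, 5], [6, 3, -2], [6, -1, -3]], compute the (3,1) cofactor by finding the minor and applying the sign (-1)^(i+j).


To find cofactor C_{31}, delete row 3 and column 1.
The resulting 2x2 submatrix is: [[5, 5], [3, -2]]
Minor M_{31} = 5*-2 - 5*3
  = -10 - 15 = -25
Sign = (-1)^(3+1) = (-1)^4 = 1
Cofactor C_{31} = 1 * -25 = -25

-25


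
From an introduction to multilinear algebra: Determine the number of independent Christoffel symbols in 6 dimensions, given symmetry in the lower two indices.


Christoffel symbols Gamma^k_{ij} are symmetric in i,j, so there are d * d(d+1)/2 independent symbols.
d = 6
d(d+1)/2 = 6 * 7 / 2 = 21
Total = 6 * 21 = 126

126


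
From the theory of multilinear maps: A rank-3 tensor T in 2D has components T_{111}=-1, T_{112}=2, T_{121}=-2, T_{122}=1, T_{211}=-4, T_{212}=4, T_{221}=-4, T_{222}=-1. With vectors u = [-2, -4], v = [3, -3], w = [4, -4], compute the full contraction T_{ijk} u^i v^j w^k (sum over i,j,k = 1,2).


S = sum over i,j,k of T_{ijk} u_i v_j w_k. Expanding all 8 terms:
T_{111}*u_1*v_1*w_1 = -1*-2*3*4 = 24  (running total: 24)
T_{112}*u_1*v_1*w_2 = 2*-2*3*-4 = 48  (running total: 72)
T_{121}*u_1*v_2*w_1 = -2*-2*-3*4 = -48  (running total: 24)
T_{122}*u_1*v_2*w_2 = 1*-2*-3*-4 = -24  (running total: 0)
T_{211}*u_2*v_1*w_1 = -4*-4*3*4 = 192  (running total: 192)
T_{212}*u_2*v_1*w_2 = 4*-4*3*-4 = 192  (running total: 384)
T_{221}*u_2*v_2*w_1 = -4*-4*-3*4 = -192  (running total: 192)
T_{222}*u_2*v_2*w_2 = -1*-4*-3*-4 = 48  (running total: 240)
S = 240

240


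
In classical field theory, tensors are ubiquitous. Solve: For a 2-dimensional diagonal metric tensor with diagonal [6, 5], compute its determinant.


For a diagonal metric, the determinant is the product of diagonal entries.
Diagonal entries: 6, 5
det(g) = 6 * 5 = 30

30


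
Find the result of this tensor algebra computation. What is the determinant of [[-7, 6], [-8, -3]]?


For a 2x2 matrix [[a, b], [c, d]], det = a*d - b*c.
a = -7, b = 6, c = -8, d = -3
a*d = -7 * -3 = 21
b*c = 6 * -8 = -48
det = 21 - -48 = 69

69


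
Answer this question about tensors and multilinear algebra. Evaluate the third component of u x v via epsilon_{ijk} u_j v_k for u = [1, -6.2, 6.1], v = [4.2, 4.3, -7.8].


(u x v)_3 = sum_{j,k} epsilon_{3jk} u_j v_k. Only permutations of (1,2,3) contribute; the two non-zero terms are:
eps_{312} u_1 v_2 = 1 * 1 * 4.3 = 4.3
eps_{321} u_2 v_1 = -1 * -6.2 * 4.2 = 26.04
(u x v)_3 = 30.34

30.34


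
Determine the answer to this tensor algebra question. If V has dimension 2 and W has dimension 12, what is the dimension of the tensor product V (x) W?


The dimension of a tensor product is the product of dimensions.
dim(V) = 2, dim(W) = 12
dim(V (x) W) = 2 * 12 = 24

24


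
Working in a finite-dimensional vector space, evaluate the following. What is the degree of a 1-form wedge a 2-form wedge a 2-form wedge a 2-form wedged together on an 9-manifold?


The degree of a wedge product is the sum of the degrees of the individual forms.
Degrees: 1, 2, 2, 2
Total degree = 1 + 2 + 2 + 2 = 7

7


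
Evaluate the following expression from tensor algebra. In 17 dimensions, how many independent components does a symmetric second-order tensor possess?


A symmetric rank-2 tensor in d dimensions has d(d+1)/2 independent components.
d = 17
d(d+1)/2 = 17 * 18 / 2 = 306 / 2 = 153

153


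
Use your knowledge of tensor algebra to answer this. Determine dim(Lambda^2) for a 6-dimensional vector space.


The dimension of the space of p-forms on an n-dimensional space is C(n, p).
n = 6, p = 2
C(6, 2) = 6! / (2! * 4!) = 15

15


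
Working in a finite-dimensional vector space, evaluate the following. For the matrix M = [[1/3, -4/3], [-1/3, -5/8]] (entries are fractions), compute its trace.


The trace is the sum of diagonal entries.
Diagonal: M[1,1] = 1/3, M[2,2] = -5/8
Tr(M) = 1/3 + -5/8
Computing step by step:
After adding M[1,1]: 1/3
After adding M[2,2]: -7/24
Tr(M) = -7/24

-7/24


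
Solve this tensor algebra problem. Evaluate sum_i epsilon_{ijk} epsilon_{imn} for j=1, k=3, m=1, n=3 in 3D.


Using the identity: epsilon_{ijk} epsilon_{imn} = delta_{jm} delta_{kn} - delta_{jn} delta_{km}.
delta_{11} = 1
delta_{33} = 1
delta_{13} = 0
delta_{31} = 0
Result = 1 * 1 - 0 * 0 = 1 - 0 = 1

1


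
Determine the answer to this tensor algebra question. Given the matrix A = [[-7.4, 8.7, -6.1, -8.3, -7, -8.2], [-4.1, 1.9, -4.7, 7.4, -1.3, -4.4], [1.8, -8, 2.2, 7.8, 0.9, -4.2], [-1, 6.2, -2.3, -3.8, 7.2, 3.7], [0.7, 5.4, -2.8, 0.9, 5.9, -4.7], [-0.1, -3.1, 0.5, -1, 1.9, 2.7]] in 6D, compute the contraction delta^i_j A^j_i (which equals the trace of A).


The contraction (trace) of a rank-2 tensor is the sum of its diagonal elements.
Diagonal entries: A[1,1] = -7.4, A[2,2] = 1.9, A[3,3] = 2.2, A[4,4] = -3.8, A[5,5] = 5.9, A[6,6] = 2.7
Tr(A) = -7.4 + 1.9 + 2.2 + -3.8 + 5.9 + 2.7 = 1.5

1.5


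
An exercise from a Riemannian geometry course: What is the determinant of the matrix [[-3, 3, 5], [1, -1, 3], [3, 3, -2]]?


Expanding along the first row, det(A) = a11*M_11 - a12*M_12 + a13*M_13, where M_1j is the (1,j) minor.
Minor M_11 = -1*-2 - 3*3 = -7
Minor M_12 = 1*-2 - 3*3 = -11
Minor M_13 = 1*3 - -1*3 = 6
det = -3*(-7) - 3*(-11) + 5*(6)
    = 21 - -33 + 30
    = 84

84


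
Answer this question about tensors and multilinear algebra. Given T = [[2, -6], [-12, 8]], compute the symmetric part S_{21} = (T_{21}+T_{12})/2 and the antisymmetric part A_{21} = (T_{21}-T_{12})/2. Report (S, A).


T_{21} = -12
T_{12} = -6
S_{21} = (-12 + -6)/2 = -18/2 = -9
A_{21} = (-12 - -6)/2 = -6/2 = -3
Check: S + A = -9 + -3 = -12 = T_{21}.

(-9, -3)


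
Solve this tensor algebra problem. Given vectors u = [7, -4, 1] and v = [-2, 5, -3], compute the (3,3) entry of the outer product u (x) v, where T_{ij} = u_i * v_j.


The outer product entry T_{ij} = u_i * v_j.
We need i=3, j=3.
u_3 = 1, v_3 = -3
T_{3,3} = 1 * -3 = -3

-3


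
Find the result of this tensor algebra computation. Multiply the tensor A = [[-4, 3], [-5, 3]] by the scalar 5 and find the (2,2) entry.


Scalar multiplication: (cA)_{ij} = c * A_{ij}.
c = 5
A_{22} = 3
(cA)_{22} = 5 * 3 = 15

15


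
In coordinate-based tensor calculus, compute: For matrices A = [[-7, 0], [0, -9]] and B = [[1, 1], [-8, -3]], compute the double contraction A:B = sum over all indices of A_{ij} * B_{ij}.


A:B = sum over all i,j of A_{ij} * B_{ij}.
Row 1: -7*1=-7, 0*1=0 => row sum = -7
Row 2: 0*-8=0, -9*-3=27 => row sum = 27
Total = -7 + 27 = 20

20


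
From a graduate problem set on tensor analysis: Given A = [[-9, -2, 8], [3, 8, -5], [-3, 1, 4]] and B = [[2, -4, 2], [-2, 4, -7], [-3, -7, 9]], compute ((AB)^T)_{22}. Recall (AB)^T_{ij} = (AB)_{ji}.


(AB)^T_{ij} = (AB)_{ji} = sum_k A_{jk} B_{ki}.
For i=2, j=2 we need (AB)_{22}:
A_{21} * B_{12} = 3 * -4 = -12
A_{22} * B_{22} = 8 * 4 = 32
A_{23} * B_{32} = -5 * -7 = 35
Sum = -12 + 32 + 35 = 55

55


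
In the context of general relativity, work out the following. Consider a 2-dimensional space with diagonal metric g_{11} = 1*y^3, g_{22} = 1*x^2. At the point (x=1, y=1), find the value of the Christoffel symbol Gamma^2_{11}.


For a diagonal metric, Gamma^k_{ij} = (1/2) g^{kk} (dg_{ik}/dx_j + dg_{jk}/dx_i - dg_{ij}/dx_k).
The metric is diagonal, so g_{ab} = 0 for a != b.
At the given point: g_{11} = 1, g_{22} = 1
g^{22} = 1/1
dg_{12}/dx_1 = 0 (off-diagonal)
dg_{12}/dx_1 = 0 (off-diagonal)
dg_{11}/dx_2 = dg_{11}/dx_2 = 3
Numerator = 0 + 0 - 3 = -3
Gamma^2_{11} = -3 / (2 * 1) = -3/2

-3/2


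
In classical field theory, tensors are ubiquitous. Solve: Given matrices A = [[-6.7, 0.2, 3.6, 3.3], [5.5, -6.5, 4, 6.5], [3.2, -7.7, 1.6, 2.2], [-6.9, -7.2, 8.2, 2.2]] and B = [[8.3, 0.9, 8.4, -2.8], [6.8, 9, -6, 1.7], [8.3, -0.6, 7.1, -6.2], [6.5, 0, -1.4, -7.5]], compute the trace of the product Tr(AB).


Tr(AB) = sum_i (AB)_{ii} where (AB)_{ii} = sum_k A_{ik} B_{ki}.
(AB)_{11} = -6.7*8.3 + 0.2*6.8 + 3.6*8.3 + 3.3*6.5 = -2.92
(AB)_{22} = 5.5*0.9 + -6.5*9 + 4*-0.6 + 6.5*0 = -55.95
(AB)_{33} = 3.2*8.4 + -7.7*-6 + 1.6*7.1 + 2.2*-1.4 = 81.36
(AB)_{44} = -6.9*-2.8 + -7.2*1.7 + 8.2*-6.2 + 2.2*-7.5 = -60.26
Tr(AB) = -2.92 + -55.95 + 81.36 + -60.26 = -37.77

-37.77


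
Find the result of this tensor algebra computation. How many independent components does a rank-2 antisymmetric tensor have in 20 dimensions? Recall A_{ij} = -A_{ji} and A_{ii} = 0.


An antisymmetric rank-2 tensor satisfies A_{ij} = -A_{ji}, so diagonal entries are zero.
The independent components are the upper-triangular entries: C(n, 2) = n(n-1)/2.
n = 20
C(20, 2) = 20 * 19 / 2 = 380 / 2 = 190

190


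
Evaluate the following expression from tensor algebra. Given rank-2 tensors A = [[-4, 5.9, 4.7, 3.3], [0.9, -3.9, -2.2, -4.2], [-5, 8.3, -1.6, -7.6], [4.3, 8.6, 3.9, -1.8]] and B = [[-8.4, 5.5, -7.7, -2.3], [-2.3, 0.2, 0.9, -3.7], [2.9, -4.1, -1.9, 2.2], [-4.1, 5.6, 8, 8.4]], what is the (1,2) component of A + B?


Tensor addition is component-wise: (A + B)_{ij} = A_{ij} + B_{ij}.
A_{12} = 5.9
B_{12} = 5.5
(A + B)_{12} = 5.9 + 5.5 = 11.4

11.4


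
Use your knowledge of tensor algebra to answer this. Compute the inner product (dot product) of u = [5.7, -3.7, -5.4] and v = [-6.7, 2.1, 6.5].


The inner product u . v = sum of u_i * v_i.
Term-by-term: 5.7 * -6.7, -3.7 * 2.1, -5.4 * 6.5
Products: -38.19, -7.77, -35.1
Sum = -38.19 + -7.77 + -35.1 = -81.06

-81.06


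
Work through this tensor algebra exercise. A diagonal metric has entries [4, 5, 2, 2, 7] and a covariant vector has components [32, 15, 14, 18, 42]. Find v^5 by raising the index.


To raise an index with a diagonal metric: v^i = v_i / g_{ii}.
For index 5: v_5 = 42, g_{55} = 7
v^5 = 42 / 7 = 6

6


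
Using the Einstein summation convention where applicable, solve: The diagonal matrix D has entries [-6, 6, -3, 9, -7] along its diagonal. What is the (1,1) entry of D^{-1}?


For a diagonal matrix, the inverse has entries (D^{-1})_{ii} = 1/d_{ii}.
The diagonal entries are: d_{11} = -6, d_{22} = 6, d_{33} = -3, d_{44} = 9, d_{55} = -7
We need (D^{-1})_{11} = 1/d_{11} = 1/-6 = -1/6

-1/6


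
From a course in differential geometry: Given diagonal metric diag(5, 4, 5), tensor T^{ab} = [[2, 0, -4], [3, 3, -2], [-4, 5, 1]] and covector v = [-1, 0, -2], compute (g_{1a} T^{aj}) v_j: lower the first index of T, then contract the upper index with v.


Step 1: lower the first index. For a diagonal metric, g_{ia} T^{aj} = g_{ii} T^{ij} (no sum on i).
g_{11} = 5
S_1{}^1 = 5 * T^{11} = 5 * 2 = 10
S_1{}^2 = 5 * T^{12} = 5 * 0 = 0
S_1{}^3 = 5 * T^{13} = 5 * -4 = -20
Step 2: contract S_1{}^j with v_j.
S_1{}^1 * v_1 = 10 * -1 = -10
S_1{}^2 * v_2 = 0 * 0 = 0
S_1{}^3 * v_3 = -20 * -2 = 40
Result = -10 + 0 + 40 = 30

30


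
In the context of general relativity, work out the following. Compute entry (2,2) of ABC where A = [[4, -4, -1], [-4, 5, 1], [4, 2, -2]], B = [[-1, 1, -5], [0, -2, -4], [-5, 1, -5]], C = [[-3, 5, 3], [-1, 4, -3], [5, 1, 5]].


(ABC)_{22} = sum_m (AB)_{2m} C_{m2}. First compute row 2 of AB.
(AB)_{21} = -4*-1 + 5*0 + 1*-5 = -1
(AB)_{22} = -4*1 + 5*-2 + 1*1 = -13
(AB)_{23} = -4*-5 + 5*-4 + 1*-5 = -5
Now contract with column 2 of C:
(AB)_{21} * C_{12} = -1 * 5 = -5
(AB)_{22} * C_{22} = -13 * 4 = -52
(AB)_{23} * C_{32} = -5 * 1 = -5
(ABC)_{22} = -5 + -52 + -5 = -62

-62


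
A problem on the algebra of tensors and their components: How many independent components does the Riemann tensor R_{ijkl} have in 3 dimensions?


The Riemann tensor in d dimensions has d^2(d^2 - 1)/12 independent components.
d = 3, so d^2 = 9
d^2 - 1 = 8
d^2(d^2 - 1) = 9 * 8 = 72
Divide by 12: 72 / 12 = 6

6


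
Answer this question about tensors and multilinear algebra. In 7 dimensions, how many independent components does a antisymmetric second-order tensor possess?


A antisymmetric rank-2 tensor in d dimensions has d(d-1)/2 independent components.
d = 7
d(d-1)/2 = 7 * 6 / 2 = 42 / 2 = 21

21


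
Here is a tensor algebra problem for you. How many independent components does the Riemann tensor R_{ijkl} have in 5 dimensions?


The Riemann tensor in d dimensions has d^2(d^2 - 1)/12 independent components.
d = 5, so d^2 = 25
d^2 - 1 = 24
d^2(d^2 - 1) = 25 * 24 = 600
Divide by 12: 600 / 12 = 50

50


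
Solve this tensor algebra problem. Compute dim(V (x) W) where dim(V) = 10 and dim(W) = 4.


The dimension of a tensor product is the product of dimensions.
dim(V) = 10, dim(W) = 4
dim(V (x) W) = 10 * 4 = 40

40


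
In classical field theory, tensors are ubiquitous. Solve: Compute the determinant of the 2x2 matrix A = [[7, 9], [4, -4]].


For a 2x2 matrix [[a, b], [c, d]], det = a*d - b*c.
a = 7, b = 9, c = 4, d = -4
a*d = 7 * -4 = -28
b*c = 9 * 4 = 36
det = -28 - 36 = -64

-64


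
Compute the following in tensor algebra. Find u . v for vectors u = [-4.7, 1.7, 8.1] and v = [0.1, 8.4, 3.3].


The inner product u . v = sum of u_i * v_i.
Term-by-term: -4.7 * 0.1, 1.7 * 8.4, 8.1 * 3.3
Products: -0.47, 14.28, 26.73
Sum = -0.47 + 14.28 + 26.73 = 40.54

40.54


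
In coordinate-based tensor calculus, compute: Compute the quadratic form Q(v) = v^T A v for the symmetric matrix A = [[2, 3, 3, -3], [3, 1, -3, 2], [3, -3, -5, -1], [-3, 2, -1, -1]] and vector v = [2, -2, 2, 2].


First compute Av:
(Av)_1 = 2*2 + 3*-2 + 3*2 + -3*2 = -2
(Av)_2 = 3*2 + 1*-2 + -3*2 + 2*2 = 2
(Av)_3 = 3*2 + -3*-2 + -5*2 + -1*2 = 0
(Av)_4 = -3*2 + 2*-2 + -1*2 + -1*2 = -14
Av = [-2, 2, 0, -14]
Then v^T (Av) = 2*-2 + -2*2 + 2*0 + 2*-14
= -4 + -4 + 0 + -28 = -36

-36


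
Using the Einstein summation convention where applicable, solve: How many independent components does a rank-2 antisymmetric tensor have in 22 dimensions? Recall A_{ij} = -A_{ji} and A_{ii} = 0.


An antisymmetric rank-2 tensor satisfies A_{ij} = -A_{ji}, so diagonal entries are zero.
The independent components are the upper-triangular entries: C(n, 2) = n(n-1)/2.
n = 22
C(22, 2) = 22 * 21 / 2 = 462 / 2 = 231

231


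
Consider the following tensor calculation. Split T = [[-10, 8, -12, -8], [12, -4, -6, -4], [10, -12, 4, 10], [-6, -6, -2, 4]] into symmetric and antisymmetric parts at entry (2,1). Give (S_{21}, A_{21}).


T_{21} = 12
T_{12} = 8
S_{21} = (12 + 8)/2 = 20/2 = 10
A_{21} = (12 - 8)/2 = 4/2 = 2
Check: S + A = 10 + 2 = 12 = T_{21}.

(10, 2)


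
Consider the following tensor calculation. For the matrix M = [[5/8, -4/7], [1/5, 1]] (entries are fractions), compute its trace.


The trace is the sum of diagonal entries.
Diagonal: M[1,1] = 5/8, M[2,2] = 1
Tr(M) = 5/8 + 1
Computing step by step:
After adding M[1,1]: 5/8
After adding M[2,2]: 13/8
Tr(M) = 13/8

13/8


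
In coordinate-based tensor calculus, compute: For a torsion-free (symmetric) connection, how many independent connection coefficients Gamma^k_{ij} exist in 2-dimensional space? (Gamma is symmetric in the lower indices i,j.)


Christoffel symbols Gamma^k_{ij} are symmetric in i,j, so there are d * d(d+1)/2 independent symbols.
d = 2
d(d+1)/2 = 2 * 3 / 2 = 3
Total = 2 * 3 = 6

6


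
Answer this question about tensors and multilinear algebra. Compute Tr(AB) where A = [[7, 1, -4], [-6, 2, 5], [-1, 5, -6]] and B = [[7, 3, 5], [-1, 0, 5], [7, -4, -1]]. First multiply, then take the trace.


Tr(AB) = sum_i (AB)_{ii} where (AB)_{ii} = sum_k A_{ik} B_{ki}.
(AB)_{11} = 7*7 + 1*-1 + -4*7 = 20
(AB)_{22} = -6*3 + 2*0 + 5*-4 = -38
(AB)_{33} = -1*5 + 5*5 + -6*-1 = 26
Tr(AB) = 20 + -38 + 26 = 8

8


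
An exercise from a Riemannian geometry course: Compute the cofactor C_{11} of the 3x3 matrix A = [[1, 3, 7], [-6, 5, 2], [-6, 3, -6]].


To find cofactor C_{11}, delete row 1 and column 1.
The resulting 2x2 submatrix is: [[5, 2], [3, -6]]
Minor M_{11} = 5*-6 - 2*3
  = -30 - 6 = -36
Sign = (-1)^(1+1) = (-1)^2 = 1
Cofactor C_{11} = 1 * -36 = -36

-36


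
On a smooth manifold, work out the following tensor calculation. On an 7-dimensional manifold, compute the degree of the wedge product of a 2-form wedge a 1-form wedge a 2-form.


The degree of a wedge product is the sum of the degrees of the individual forms.
Degrees: 2, 1, 2
Total degree = 2 + 1 + 2 = 5

5


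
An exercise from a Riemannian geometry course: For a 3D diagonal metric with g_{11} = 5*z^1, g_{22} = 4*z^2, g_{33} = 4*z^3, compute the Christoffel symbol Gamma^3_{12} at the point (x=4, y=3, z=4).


For a diagonal metric, Gamma^k_{ij} = (1/2) g^{kk} (dg_{ik}/dx_j + dg_{jk}/dx_i - dg_{ij}/dx_k).
The metric is diagonal, so g_{ab} = 0 for a != b.
At the given point: g_{11} = 20, g_{22} = 64, g_{33} = 256
g^{33} = 1/256
dg_{13}/dx_2 = 0 (off-diagonal)
dg_{23}/dx_1 = 0 (off-diagonal)
dg_{12}/dx_3 = 0 (off-diagonal)
Numerator = 0 + 0 - 0 = 0
Gamma^3_{12} = 0 / (2 * 256) = 0

0


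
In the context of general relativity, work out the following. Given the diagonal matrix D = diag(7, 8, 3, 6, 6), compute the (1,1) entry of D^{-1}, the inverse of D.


For a diagonal matrix, the inverse has entries (D^{-1})_{ii} = 1/d_{ii}.
The diagonal entries are: d_{11} = 7, d_{22} = 8, d_{33} = 3, d_{44} = 6, d_{55} = 6
We need (D^{-1})_{11} = 1/d_{11} = 1/7 = 1/7

1/7


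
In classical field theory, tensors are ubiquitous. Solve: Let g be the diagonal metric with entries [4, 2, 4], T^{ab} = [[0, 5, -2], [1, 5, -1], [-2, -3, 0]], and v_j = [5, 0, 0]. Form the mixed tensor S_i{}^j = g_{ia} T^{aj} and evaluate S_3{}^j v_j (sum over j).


Step 1: lower the first index. For a diagonal metric, g_{ia} T^{aj} = g_{ii} T^{ij} (no sum on i).
g_{33} = 4
S_3{}^1 = 4 * T^{31} = 4 * -2 = -8
S_3{}^2 = 4 * T^{32} = 4 * -3 = -12
S_3{}^3 = 4 * T^{33} = 4 * 0 = 0
Step 2: contract S_3{}^j with v_j.
S_3{}^1 * v_1 = -8 * 5 = -40
S_3{}^2 * v_2 = -12 * 0 = 0
S_3{}^3 * v_3 = 0 * 0 = 0
Result = -40 + 0 + 0 = -40

-40


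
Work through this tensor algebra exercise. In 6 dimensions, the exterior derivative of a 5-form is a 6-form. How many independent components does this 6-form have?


The exterior derivative of a p-form is a (p+1)-form.
Its number of independent components is C(n, p+1).
n = 6, p+1 = 6
C(6, 6) = 1

1


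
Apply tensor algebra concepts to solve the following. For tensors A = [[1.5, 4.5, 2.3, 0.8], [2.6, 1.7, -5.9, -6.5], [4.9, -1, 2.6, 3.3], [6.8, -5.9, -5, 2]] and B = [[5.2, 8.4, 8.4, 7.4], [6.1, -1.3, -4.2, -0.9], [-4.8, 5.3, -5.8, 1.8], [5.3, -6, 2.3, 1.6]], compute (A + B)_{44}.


Tensor addition is component-wise: (A + B)_{ij} = A_{ij} + B_{ij}.
A_{44} = 2
B_{44} = 1.6
(A + B)_{44} = 2 + 1.6 = 3.6

3.6


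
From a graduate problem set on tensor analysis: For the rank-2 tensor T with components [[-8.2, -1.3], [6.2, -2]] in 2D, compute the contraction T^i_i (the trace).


The contraction (trace) of a rank-2 tensor is the sum of its diagonal elements.
Diagonal entries: A[1,1] = -8.2, A[2,2] = -2
Tr(A) = -8.2 + -2 = -10.2

-10.2


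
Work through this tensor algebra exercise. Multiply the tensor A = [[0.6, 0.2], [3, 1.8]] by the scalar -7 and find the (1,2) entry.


Scalar multiplication: (cA)_{ij} = c * A_{ij}.
c = -7
A_{12} = 0.2
(cA)_{12} = -7 * 0.2 = -1.4

-1.4


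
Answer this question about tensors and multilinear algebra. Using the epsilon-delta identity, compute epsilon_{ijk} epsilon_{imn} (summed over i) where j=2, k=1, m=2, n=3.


Using the identity: epsilon_{ijk} epsilon_{imn} = delta_{jm} delta_{kn} - delta_{jn} delta_{km}.
delta_{22} = 1
delta_{13} = 0
delta_{23} = 0
delta_{12} = 0
Result = 1 * 0 - 0 * 0 = 0 - 0 = 0

0


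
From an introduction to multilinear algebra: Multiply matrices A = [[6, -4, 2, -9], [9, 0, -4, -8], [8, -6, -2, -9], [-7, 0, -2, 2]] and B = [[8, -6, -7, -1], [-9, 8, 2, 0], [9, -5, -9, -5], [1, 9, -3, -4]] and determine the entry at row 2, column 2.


(AB)_{ij} = sum_k A_{ik} B_{kj}.
For i=2, j=2:
A_{21} * B_{12} = 9 * -6 = -54
A_{22} * B_{22} = 0 * 8 = 0
A_{23} * B_{32} = -4 * -5 = 20
A_{24} * B_{42} = -8 * 9 = -72
Sum = -54 + 0 + 20 + -72 = -106

-106


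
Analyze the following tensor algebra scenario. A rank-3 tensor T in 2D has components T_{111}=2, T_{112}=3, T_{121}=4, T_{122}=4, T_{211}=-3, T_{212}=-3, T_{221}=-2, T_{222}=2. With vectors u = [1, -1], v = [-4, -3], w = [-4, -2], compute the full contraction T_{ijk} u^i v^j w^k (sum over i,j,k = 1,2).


S = sum over i,j,k of T_{ijk} u_i v_j w_k. Expanding all 8 terms:
T_{111}*u_1*v_1*w_1 = 2*1*-4*-4 = 32  (running total: 32)
T_{112}*u_1*v_1*w_2 = 3*1*-4*-2 = 24  (running total: 56)
T_{121}*u_1*v_2*w_1 = 4*1*-3*-4 = 48  (running total: 104)
T_{122}*u_1*v_2*w_2 = 4*1*-3*-2 = 24  (running total: 128)
T_{211}*u_2*v_1*w_1 = -3*-1*-4*-4 = 48  (running total: 176)
T_{212}*u_2*v_1*w_2 = -3*-1*-4*-2 = 24  (running total: 200)
T_{221}*u_2*v_2*w_1 = -2*-1*-3*-4 = 24  (running total: 224)
T_{222}*u_2*v_2*w_2 = 2*-1*-3*-2 = -12  (running total: 212)
S = 212

212


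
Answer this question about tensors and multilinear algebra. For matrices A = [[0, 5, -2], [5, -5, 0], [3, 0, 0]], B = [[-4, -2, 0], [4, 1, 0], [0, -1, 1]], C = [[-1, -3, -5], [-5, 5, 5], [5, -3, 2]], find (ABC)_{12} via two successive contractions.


(ABC)_{12} = sum_m (AB)_{1m} C_{m2}. First compute row 1 of AB.
(AB)_{11} = 0*-4 + 5*4 + -2*0 = 20
(AB)_{12} = 0*-2 + 5*1 + -2*-1 = 7
(AB)_{13} = 0*0 + 5*0 + -2*1 = -2
Now contract with column 2 of C:
(AB)_{11} * C_{12} = 20 * -3 = -60
(AB)_{12} * C_{22} = 7 * 5 = 35
(AB)_{13} * C_{32} = -2 * -3 = 6
(ABC)_{12} = -60 + 35 + 6 = -19

-19


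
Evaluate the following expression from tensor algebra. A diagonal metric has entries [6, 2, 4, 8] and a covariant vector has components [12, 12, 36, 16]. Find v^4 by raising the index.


To raise an index with a diagonal metric: v^i = v_i / g_{ii}.
For index 4: v_4 = 16, g_{44} = 8
v^4 = 16 / 8 = 2

2


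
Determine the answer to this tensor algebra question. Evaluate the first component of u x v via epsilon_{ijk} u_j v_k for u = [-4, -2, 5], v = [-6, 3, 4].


(u x v)_1 = sum_{j,k} epsilon_{1jk} u_j v_k. Only permutations of (1,2,3) contribute; the two non-zero terms are:
eps_{123} u_2 v_3 = 1 * -2 * 4 = -8
eps_{132} u_3 v_2 = -1 * 5 * 3 = -15
(u x v)_1 = -23

-23


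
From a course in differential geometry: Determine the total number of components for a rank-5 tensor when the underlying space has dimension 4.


The number of components of a rank-r tensor in d dimensions is d^r.
Here d = 4 and r = 5.
4^5 = 1024

1024


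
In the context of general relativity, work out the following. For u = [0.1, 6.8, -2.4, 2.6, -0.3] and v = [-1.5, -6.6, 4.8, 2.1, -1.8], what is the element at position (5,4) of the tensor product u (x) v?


The outer product entry T_{ij} = u_i * v_j.
We need i=5, j=4.
u_5 = -0.3, v_4 = 2.1
T_{5,4} = -0.3 * 2.1 = -0.63

-0.63


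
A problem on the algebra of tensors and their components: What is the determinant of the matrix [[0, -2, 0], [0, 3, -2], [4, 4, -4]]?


Expanding along the first row, det(A) = a11*M_11 - a12*M_12 + a13*M_13, where M_1j is the (1,j) minor.
Minor M_11 = 3*-4 - -2*4 = -4
Minor M_12 = 0*-4 - -2*4 = 8
Minor M_13 = 0*4 - 3*4 = -12
det = 0*(-4) - -2*(8) + 0*(-12)
    = 0 - -16 + 0
    = 16

16


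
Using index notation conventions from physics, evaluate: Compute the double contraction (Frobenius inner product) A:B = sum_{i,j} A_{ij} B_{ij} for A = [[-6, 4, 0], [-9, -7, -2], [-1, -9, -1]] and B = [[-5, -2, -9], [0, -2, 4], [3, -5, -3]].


A:B = sum over all i,j of A_{ij} * B_{ij}.
Row 1: -6*-5=30, 4*-2=-8, 0*-9=0 => row sum = 22
Row 2: -9*0=0, -7*-2=14, -2*4=-8 => row sum = 6
Row 3: -1*3=-3, -9*-5=45, -1*-3=3 => row sum = 45
Total = 22 + 6 + 45 = 73

73


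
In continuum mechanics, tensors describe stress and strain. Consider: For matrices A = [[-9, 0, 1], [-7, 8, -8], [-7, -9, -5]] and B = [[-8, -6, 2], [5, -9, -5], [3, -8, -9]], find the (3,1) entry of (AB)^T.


(AB)^T_{ij} = (AB)_{ji} = sum_k A_{jk} B_{ki}.
For i=3, j=1 we need (AB)_{13}:
A_{11} * B_{13} = -9 * 2 = -18
A_{12} * B_{23} = 0 * -5 = 0
A_{13} * B_{33} = 1 * -9 = -9
Sum = -18 + 0 + -9 = -27

-27


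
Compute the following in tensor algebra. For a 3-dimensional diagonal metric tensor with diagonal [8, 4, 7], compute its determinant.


For a diagonal metric, the determinant is the product of diagonal entries.
Diagonal entries: 8, 4, 7
det(g) = 8 * 4 * 7 = 224

224


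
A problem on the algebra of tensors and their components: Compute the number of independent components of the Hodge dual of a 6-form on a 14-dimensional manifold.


The Hodge dual of a p-form on an n-dimensional manifold is an (n-p)-form.
n = 14, p = 6, so dual degree = 14 - 6 = 8
The number of components is C(n, n-p) = C(14, 8) = 3003

3003


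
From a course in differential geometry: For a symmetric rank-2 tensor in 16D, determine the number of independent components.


A symmetric rank-2 tensor in d dimensions has d(d+1)/2 independent components.
d = 16
d(d+1)/2 = 16 * 17 / 2 = 272 / 2 = 136

136


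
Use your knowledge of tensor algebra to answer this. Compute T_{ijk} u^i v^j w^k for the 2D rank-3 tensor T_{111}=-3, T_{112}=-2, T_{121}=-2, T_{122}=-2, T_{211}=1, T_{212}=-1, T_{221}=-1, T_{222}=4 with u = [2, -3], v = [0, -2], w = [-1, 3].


S = sum over i,j,k of T_{ijk} u_i v_j w_k. Expanding all 8 terms:
T_{111}*u_1*v_1*w_1 = -3*2*0*-1 = 0  (running total: 0)
T_{112}*u_1*v_1*w_2 = -2*2*0*3 = 0  (running total: 0)
T_{121}*u_1*v_2*w_1 = -2*2*-2*-1 = -8  (running total: -8)
T_{122}*u_1*v_2*w_2 = -2*2*-2*3 = 24  (running total: 16)
T_{211}*u_2*v_1*w_1 = 1*-3*0*-1 = 0  (running total: 16)
T_{212}*u_2*v_1*w_2 = -1*-3*0*3 = 0  (running total: 16)
T_{221}*u_2*v_2*w_1 = -1*-3*-2*-1 = 6  (running total: 22)
T_{222}*u_2*v_2*w_2 = 4*-3*-2*3 = 72  (running total: 94)
S = 94

94


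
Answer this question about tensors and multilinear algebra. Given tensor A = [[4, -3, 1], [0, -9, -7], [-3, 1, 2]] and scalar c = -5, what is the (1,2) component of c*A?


Scalar multiplication: (cA)_{ij} = c * A_{ij}.
c = -5
A_{12} = -3
(cA)_{12} = -5 * -3 = 15

15


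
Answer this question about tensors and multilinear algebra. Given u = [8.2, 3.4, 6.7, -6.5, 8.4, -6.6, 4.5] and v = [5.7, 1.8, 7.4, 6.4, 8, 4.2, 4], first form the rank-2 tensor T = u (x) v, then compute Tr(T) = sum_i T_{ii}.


The outer product gives T_{ij} = u_i v_j.
The trace (contraction) is Tr(T) = sum_i T_{ii} = sum_i u_i v_i.
Diagonal entries:
T_{11} = u_1 * v_1 = 8.2 * 5.7 = 46.74
T_{22} = u_2 * v_2 = 3.4 * 1.8 = 6.12
T_{33} = u_3 * v_3 = 6.7 * 7.4 = 49.58
T_{44} = u_4 * v_4 = -6.5 * 6.4 = -41.6
T_{55} = u_5 * v_5 = 8.4 * 8 = 67.2
T_{66} = u_6 * v_6 = -6.6 * 4.2 = -27.72
T_{77} = u_7 * v_7 = 4.5 * 4 = 18
Tr(T) = 46.74 + 6.12 + 49.58 + -41.6 + 67.2 + -27.72 + 18 = 118.32

118.32
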